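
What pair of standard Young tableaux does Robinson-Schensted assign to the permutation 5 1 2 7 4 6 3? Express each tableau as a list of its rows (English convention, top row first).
Insert each entry of the permutation into P by Schensted row insertion, recording in Q the position of each new cell.

After inserting 5: P = [[5]].
After inserting 1: P = [[1], [5]].
After inserting 2: P = [[1, 2], [5]].
After inserting 7: P = [[1, 2, 7], [5]].
After inserting 4: P = [[1, 2, 4], [5, 7]].
After inserting 6: P = [[1, 2, 4, 6], [5, 7]].
After inserting 3: P = [[1, 2, 3, 6], [4, 7], [5]].

So P = [[1, 2, 3, 6], [4, 7], [5]], Q = [[1, 3, 4, 6], [2, 5], [7]].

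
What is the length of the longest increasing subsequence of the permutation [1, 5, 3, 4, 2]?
3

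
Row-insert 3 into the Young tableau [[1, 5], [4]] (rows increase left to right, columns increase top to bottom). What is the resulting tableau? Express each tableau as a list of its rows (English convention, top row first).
In row 1, 3 replaces 5 (the leftmost entry greater than 3); 5 is bumped to row 2. 5 is appended to row 2. The new tableau is [[1, 3], [4, 5]].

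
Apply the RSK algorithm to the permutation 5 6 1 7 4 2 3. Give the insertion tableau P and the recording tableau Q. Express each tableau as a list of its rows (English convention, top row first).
Insert each entry of the permutation into P by Schensted row insertion, recording in Q the position of each new cell.

Insert 5: appended to row 1. P = [[5]].
Insert 6: appended to row 1. P = [[5, 6]].
Insert 1: 1 bumps 5 from row 1; 5 starts row 2. P = [[1, 6], [5]].
Insert 7: appended to row 1. P = [[1, 6, 7], [5]].
Insert 4: 4 bumps 6 from row 1; 6 appends to row 2. P = [[1, 4, 7], [5, 6]].
Insert 2: 2 bumps 4 from row 1; 4 bumps 5 from row 2; 5 starts row 3. P = [[1, 2, 7], [4, 6], [5]].
Insert 3: 3 bumps 7 from row 1; 7 appends to row 2. P = [[1, 2, 3], [4, 6, 7], [5]].

So P = [[1, 2, 3], [4, 6, 7], [5]], Q = [[1, 2, 4], [3, 5, 7], [6]].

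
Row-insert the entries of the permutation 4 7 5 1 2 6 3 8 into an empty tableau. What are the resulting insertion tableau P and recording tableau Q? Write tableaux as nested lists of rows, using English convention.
Insert each entry of the permutation into P by Schensted row insertion, recording in Q the position of each new cell.

Insert 4: appended to row 1. P = [[4]], Q = [[1]].
Insert 7: appended to row 1. P = [[4, 7]], Q = [[1, 2]].
Insert 5: 5 bumps 7 from row 1; 7 starts row 2. P = [[4, 5], [7]], Q = [[1, 2], [3]].
Insert 1: 1 bumps 4 from row 1; 4 bumps 7 from row 2; 7 starts row 3. P = [[1, 5], [4], [7]], Q = [[1, 2], [3], [4]].
Insert 2: 2 bumps 5 from row 1; 5 appends to row 2. P = [[1, 2], [4, 5], [7]], Q = [[1, 2], [3, 5], [4]].
Insert 6: appended to row 1. P = [[1, 2, 6], [4, 5], [7]], Q = [[1, 2, 6], [3, 5], [4]].
Insert 3: 3 bumps 6 from row 1; 6 appends to row 2. P = [[1, 2, 3], [4, 5, 6], [7]], Q = [[1, 2, 6], [3, 5, 7], [4]].
Insert 8: appended to row 1. P = [[1, 2, 3, 8], [4, 5, 6], [7]], Q = [[1, 2, 6, 8], [3, 5, 7], [4]].

So P = [[1, 2, 3, 8], [4, 5, 6], [7]], Q = [[1, 2, 6, 8], [3, 5, 7], [4]].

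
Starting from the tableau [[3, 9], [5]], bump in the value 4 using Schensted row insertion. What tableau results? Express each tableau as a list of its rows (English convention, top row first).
In row 1, 4 replaces 9 (the leftmost entry greater than 4); 9 is bumped to row 2. 9 is appended to row 2. The new tableau is [[3, 4], [5, 9]].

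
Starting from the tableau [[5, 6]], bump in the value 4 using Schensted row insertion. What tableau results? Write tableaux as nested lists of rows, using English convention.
In row 1, 4 replaces 5 (the leftmost entry greater than 4); 5 is bumped to row 2. 5 starts a new row 2. The new tableau is [[4, 6], [5]].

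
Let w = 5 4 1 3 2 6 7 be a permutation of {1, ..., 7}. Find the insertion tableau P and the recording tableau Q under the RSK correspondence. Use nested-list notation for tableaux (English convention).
P = [[1, 2, 6, 7], [3], [4], [5]], Q = [[1, 4, 6, 7], [2], [3], [5]]

Insert each entry of the permutation into P by Schensted row insertion, recording in Q the position of each new cell.

After inserting 5: P = [[5]].
After inserting 4: P = [[4], [5]].
After inserting 1: P = [[1], [4], [5]].
After inserting 3: P = [[1, 3], [4], [5]].
After inserting 2: P = [[1, 2], [3], [4], [5]].
After inserting 6: P = [[1, 2, 6], [3], [4], [5]].
After inserting 7: P = [[1, 2, 6, 7], [3], [4], [5]].

So P = [[1, 2, 6, 7], [3], [4], [5]], Q = [[1, 4, 6, 7], [2], [3], [5]].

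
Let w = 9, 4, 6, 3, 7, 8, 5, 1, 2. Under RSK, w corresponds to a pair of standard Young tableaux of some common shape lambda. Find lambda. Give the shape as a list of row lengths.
RSK row insertion gives P = [[1, 2, 7, 8], [3, 5], [4, 6], [9]], which has shape [4, 2, 2, 1].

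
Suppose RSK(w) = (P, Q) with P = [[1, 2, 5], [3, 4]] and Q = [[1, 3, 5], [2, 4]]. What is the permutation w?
Reverse the RSK construction: for i from n down to 1, find the cell of Q containing i, remove the entry at that cell from P, and reverse-bump it up through P; the value ejected from row 1 is w(i).

Step i=5: Q has 5 at row 1, column 3; remove that cell from P, ejecting 5. So w(5) = 5. P is now [[1, 2], [3, 4]].
Step i=4: Q has 4 at row 2, column 2; remove 4 from row 2 of P and reverse-bump: 4 enters row 1 and ejects 2. So w(4) = 2. P is now [[1, 4], [3]].
Step i=3: Q has 3 at row 1, column 2; remove that cell from P, ejecting 4. So w(3) = 4. P is now [[1], [3]].
Step i=2: Q has 2 at row 2, column 1; remove 3 from row 2 of P and reverse-bump: 3 enters row 1 and ejects 1. So w(2) = 1. P is now [[3]].
Step i=1: Q has 1 at row 1, column 1; remove that cell from P, ejecting 3. So w(1) = 3. P is now [].

So w = 3 1 4 2 5.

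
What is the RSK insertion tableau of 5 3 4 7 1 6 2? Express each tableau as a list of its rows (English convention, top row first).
Insert 5: appended to row 1. P = [[5]].
Insert 3: 3 bumps 5 from row 1; 5 starts row 2. P = [[3], [5]].
Insert 4: appended to row 1. P = [[3, 4], [5]].
Insert 7: appended to row 1. P = [[3, 4, 7], [5]].
Insert 1: 1 bumps 3 from row 1; 3 bumps 5 from row 2; 5 starts row 3. P = [[1, 4, 7], [3], [5]].
Insert 6: 6 bumps 7 from row 1; 7 appends to row 2. P = [[1, 4, 6], [3, 7], [5]].
Insert 2: 2 bumps 4 from row 1; 4 bumps 7 from row 2; 7 appends to row 3. P = [[1, 2, 6], [3, 4], [5, 7]].

So P = [[1, 2, 6], [3, 4], [5, 7]].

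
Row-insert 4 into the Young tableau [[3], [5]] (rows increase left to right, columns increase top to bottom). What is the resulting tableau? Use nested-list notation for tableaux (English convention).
[[3, 4], [5]]

4 is larger than every entry of row 1, so it is appended to row 1. The new tableau is [[3, 4], [5]].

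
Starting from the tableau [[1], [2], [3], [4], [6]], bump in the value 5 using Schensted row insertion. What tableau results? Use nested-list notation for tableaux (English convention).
5 is larger than every entry of row 1, so it is appended to row 1. The new tableau is [[1, 5], [2], [3], [4], [6]].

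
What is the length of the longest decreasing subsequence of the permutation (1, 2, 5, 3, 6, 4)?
2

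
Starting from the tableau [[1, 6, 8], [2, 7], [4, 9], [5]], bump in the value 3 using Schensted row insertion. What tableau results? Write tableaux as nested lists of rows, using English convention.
[[1, 3, 8], [2, 6], [4, 7], [5, 9]]

In row 1, 3 replaces 6 (the leftmost entry greater than 3); 6 is bumped to row 2. In row 2, 6 replaces 7 (the leftmost entry greater than 6); 7 is bumped to row 3. In row 3, 7 replaces 9 (the leftmost entry greater than 7); 9 is bumped to row 4. 9 is appended to row 4. The new tableau is [[1, 3, 8], [2, 6], [4, 7], [5, 9]].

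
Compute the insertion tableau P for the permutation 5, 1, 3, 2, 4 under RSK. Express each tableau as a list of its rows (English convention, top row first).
Insert 5: appended to row 1. P = [[5]].
Insert 1: 1 bumps 5 from row 1; 5 starts row 2. P = [[1], [5]].
Insert 3: appended to row 1. P = [[1, 3], [5]].
Insert 2: 2 bumps 3 from row 1; 3 bumps 5 from row 2; 5 starts row 3. P = [[1, 2], [3], [5]].
Insert 4: appended to row 1. P = [[1, 2, 4], [3], [5]].

So P = [[1, 2, 4], [3], [5]].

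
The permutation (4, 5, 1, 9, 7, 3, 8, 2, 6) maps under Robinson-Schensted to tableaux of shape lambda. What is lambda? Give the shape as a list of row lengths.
[4, 3, 1, 1]

Row-insert each entry into an empty tableau.

After inserting 4: P = [[4]].
After inserting 5: P = [[4, 5]].
After inserting 1: P = [[1, 5], [4]].
After inserting 9: P = [[1, 5, 9], [4]].
After inserting 7: P = [[1, 5, 7], [4, 9]].
After inserting 3: P = [[1, 3, 7], [4, 5], [9]].
After inserting 8: P = [[1, 3, 7, 8], [4, 5], [9]].
After inserting 2: P = [[1, 2, 7, 8], [3, 5], [4], [9]].
After inserting 6: P = [[1, 2, 6, 8], [3, 5, 7], [4], [9]].

The final insertion tableau P = [[1, 2, 6, 8], [3, 5, 7], [4], [9]] has shape [4, 3, 1, 1].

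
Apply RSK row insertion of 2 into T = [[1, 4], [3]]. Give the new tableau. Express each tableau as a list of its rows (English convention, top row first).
In row 1, 2 replaces 4 (the leftmost entry greater than 2); 4 is bumped to row 2. 4 is appended to row 2. The new tableau is [[1, 2], [3, 4]].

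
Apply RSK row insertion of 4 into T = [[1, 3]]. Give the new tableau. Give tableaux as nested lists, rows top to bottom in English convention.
4 is larger than every entry of row 1, so it is appended to row 1. The new tableau is [[1, 3, 4]].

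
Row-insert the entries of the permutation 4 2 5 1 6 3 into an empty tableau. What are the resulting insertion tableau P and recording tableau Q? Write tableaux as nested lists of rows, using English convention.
Insert each entry of the permutation into P by Schensted row insertion, recording in Q the position of each new cell.

Insert 4: appended to row 1. P = [[4]], Q = [[1]].
Insert 2: 2 bumps 4 from row 1; 4 starts row 2. P = [[2], [4]], Q = [[1], [2]].
Insert 5: appended to row 1. P = [[2, 5], [4]], Q = [[1, 3], [2]].
Insert 1: 1 bumps 2 from row 1; 2 bumps 4 from row 2; 4 starts row 3. P = [[1, 5], [2], [4]], Q = [[1, 3], [2], [4]].
Insert 6: appended to row 1. P = [[1, 5, 6], [2], [4]], Q = [[1, 3, 5], [2], [4]].
Insert 3: 3 bumps 5 from row 1; 5 appends to row 2. P = [[1, 3, 6], [2, 5], [4]], Q = [[1, 3, 5], [2, 6], [4]].

So P = [[1, 3, 6], [2, 5], [4]], Q = [[1, 3, 5], [2, 6], [4]].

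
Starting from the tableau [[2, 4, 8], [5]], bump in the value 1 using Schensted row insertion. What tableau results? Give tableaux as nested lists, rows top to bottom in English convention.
[[1, 4, 8], [2], [5]]

In row 1, 1 replaces 2 (the leftmost entry greater than 1); 2 is bumped to row 2. In row 2, 2 replaces 5 (the leftmost entry greater than 2); 5 is bumped to row 3. 5 starts a new row 3. The new tableau is [[1, 4, 8], [2], [5]].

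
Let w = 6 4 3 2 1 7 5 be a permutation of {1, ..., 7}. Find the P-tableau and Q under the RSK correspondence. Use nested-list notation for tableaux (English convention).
Insert each entry of the permutation into P by Schensted row insertion, recording in Q the position of each new cell.

Insert 6: appended to row 1. P = [[6]], Q = [[1]].
Insert 4: 4 bumps 6 from row 1; 6 starts row 2. P = [[4], [6]], Q = [[1], [2]].
Insert 3: 3 bumps 4 from row 1; 4 bumps 6 from row 2; 6 starts row 3. P = [[3], [4], [6]], Q = [[1], [2], [3]].
Insert 2: 2 bumps 3 from row 1; 3 bumps 4 from row 2; 4 bumps 6 from row 3; 6 starts row 4. P = [[2], [3], [4], [6]], Q = [[1], [2], [3], [4]].
Insert 1: 1 bumps 2 from row 1; 2 bumps 3 from row 2; 3 bumps 4 from row 3; 4 bumps 6 from row 4; 6 starts row 5. P = [[1], [2], [3], [4], [6]], Q = [[1], [2], [3], [4], [5]].
Insert 7: appended to row 1. P = [[1, 7], [2], [3], [4], [6]], Q = [[1, 6], [2], [3], [4], [5]].
Insert 5: 5 bumps 7 from row 1; 7 appends to row 2. P = [[1, 5], [2, 7], [3], [4], [6]], Q = [[1, 6], [2, 7], [3], [4], [5]].

So P = [[1, 5], [2, 7], [3], [4], [6]], Q = [[1, 6], [2, 7], [3], [4], [5]].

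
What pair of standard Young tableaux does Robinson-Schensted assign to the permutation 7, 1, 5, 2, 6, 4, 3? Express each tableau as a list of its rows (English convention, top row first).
P = [[1, 2, 3], [4, 6], [5], [7]], Q = [[1, 3, 5], [2, 6], [4], [7]]

Insert each entry of the permutation into P by Schensted row insertion, recording in Q the position of each new cell.

Insert 7: appended to row 1. P = [[7]].
Insert 1: 1 bumps 7 from row 1; 7 starts row 2. P = [[1], [7]].
Insert 5: appended to row 1. P = [[1, 5], [7]].
Insert 2: 2 bumps 5 from row 1; 5 bumps 7 from row 2; 7 starts row 3. P = [[1, 2], [5], [7]].
Insert 6: appended to row 1. P = [[1, 2, 6], [5], [7]].
Insert 4: 4 bumps 6 from row 1; 6 appends to row 2. P = [[1, 2, 4], [5, 6], [7]].
Insert 3: 3 bumps 4 from row 1; 4 bumps 5 from row 2; 5 bumps 7 from row 3; 7 starts row 4. P = [[1, 2, 3], [4, 6], [5], [7]].

So P = [[1, 2, 3], [4, 6], [5], [7]], Q = [[1, 3, 5], [2, 6], [4], [7]].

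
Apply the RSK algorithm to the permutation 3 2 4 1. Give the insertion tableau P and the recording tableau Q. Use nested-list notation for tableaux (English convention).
P = [[1, 4], [2], [3]], Q = [[1, 3], [2], [4]]

Insert each entry of the permutation into P by Schensted row insertion, recording in Q the position of each new cell.

Insert 3: appended to row 1. P = [[3]].
Insert 2: 2 bumps 3 from row 1; 3 starts row 2. P = [[2], [3]].
Insert 4: appended to row 1. P = [[2, 4], [3]].
Insert 1: 1 bumps 2 from row 1; 2 bumps 3 from row 2; 3 starts row 3. P = [[1, 4], [2], [3]].

So P = [[1, 4], [2], [3]], Q = [[1, 3], [2], [4]].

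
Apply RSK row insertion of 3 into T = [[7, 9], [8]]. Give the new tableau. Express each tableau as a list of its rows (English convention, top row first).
In row 1, 3 replaces 7 (the leftmost entry greater than 3); 7 is bumped to row 2. In row 2, 7 replaces 8 (the leftmost entry greater than 7); 8 is bumped to row 3. 8 starts a new row 3. The new tableau is [[3, 9], [7], [8]].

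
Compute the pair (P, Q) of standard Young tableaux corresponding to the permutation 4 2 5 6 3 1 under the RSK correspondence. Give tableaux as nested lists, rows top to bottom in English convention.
P = [[1, 3, 6], [2, 5], [4]], Q = [[1, 3, 4], [2, 5], [6]]

Insert each entry of the permutation into P by Schensted row insertion, recording in Q the position of each new cell.

Insert 4: appended to row 1. P = [[4]], Q = [[1]].
Insert 2: 2 bumps 4 from row 1; 4 starts row 2. P = [[2], [4]], Q = [[1], [2]].
Insert 5: appended to row 1. P = [[2, 5], [4]], Q = [[1, 3], [2]].
Insert 6: appended to row 1. P = [[2, 5, 6], [4]], Q = [[1, 3, 4], [2]].
Insert 3: 3 bumps 5 from row 1; 5 appends to row 2. P = [[2, 3, 6], [4, 5]], Q = [[1, 3, 4], [2, 5]].
Insert 1: 1 bumps 2 from row 1; 2 bumps 4 from row 2; 4 starts row 3. P = [[1, 3, 6], [2, 5], [4]], Q = [[1, 3, 4], [2, 5], [6]].

So P = [[1, 3, 6], [2, 5], [4]], Q = [[1, 3, 4], [2, 5], [6]].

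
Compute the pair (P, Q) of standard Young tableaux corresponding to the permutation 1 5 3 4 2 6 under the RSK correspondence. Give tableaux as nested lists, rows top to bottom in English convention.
P = [[1, 2, 4, 6], [3], [5]], Q = [[1, 2, 4, 6], [3], [5]]

Insert each entry of the permutation into P by Schensted row insertion, recording in Q the position of each new cell.

Insert 1: appended to row 1. P = [[1]].
Insert 5: appended to row 1. P = [[1, 5]].
Insert 3: 3 bumps 5 from row 1; 5 starts row 2. P = [[1, 3], [5]].
Insert 4: appended to row 1. P = [[1, 3, 4], [5]].
Insert 2: 2 bumps 3 from row 1; 3 bumps 5 from row 2; 5 starts row 3. P = [[1, 2, 4], [3], [5]].
Insert 6: appended to row 1. P = [[1, 2, 4, 6], [3], [5]].

So P = [[1, 2, 4, 6], [3], [5]], Q = [[1, 2, 4, 6], [3], [5]].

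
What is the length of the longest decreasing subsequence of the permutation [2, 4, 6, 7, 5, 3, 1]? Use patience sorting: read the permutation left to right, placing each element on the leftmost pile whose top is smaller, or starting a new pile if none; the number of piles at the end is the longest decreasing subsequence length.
4

2: new pile. tops = [2]
4: onto pile 1 (replacing 2). tops = [4]
6: onto pile 1 (replacing 4). tops = [6]
7: onto pile 1 (replacing 6). tops = [7]
5: new pile. tops = [7, 5]
3: new pile. tops = [7, 5, 3]
1: new pile. tops = [7, 5, 3, 1]

4 piles, so the longest decreasing subsequence has length 4.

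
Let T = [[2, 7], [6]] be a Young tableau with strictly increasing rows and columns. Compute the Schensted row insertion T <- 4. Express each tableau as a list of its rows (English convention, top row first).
[[2, 4], [6, 7]]

In row 1, 4 replaces 7 (the leftmost entry greater than 4); 7 is bumped to row 2. 7 is appended to row 2. The new tableau is [[2, 4], [6, 7]].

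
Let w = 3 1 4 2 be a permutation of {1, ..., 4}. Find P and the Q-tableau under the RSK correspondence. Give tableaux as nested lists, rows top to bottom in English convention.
P = [[1, 2], [3, 4]], Q = [[1, 3], [2, 4]]

Insert each entry of the permutation into P by Schensted row insertion, recording in Q the position of each new cell.

After inserting 3: P = [[3]].
After inserting 1: P = [[1], [3]].
After inserting 4: P = [[1, 4], [3]].
After inserting 2: P = [[1, 2], [3, 4]].

So P = [[1, 2], [3, 4]], Q = [[1, 3], [2, 4]].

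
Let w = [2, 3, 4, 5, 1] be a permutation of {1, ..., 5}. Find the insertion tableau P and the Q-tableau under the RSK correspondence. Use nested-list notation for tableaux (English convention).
P = [[1, 3, 4, 5], [2]], Q = [[1, 2, 3, 4], [5]]

Insert each entry of the permutation into P by Schensted row insertion, recording in Q the position of each new cell.

Insert 2: appended to row 1. P = [[2]].
Insert 3: appended to row 1. P = [[2, 3]].
Insert 4: appended to row 1. P = [[2, 3, 4]].
Insert 5: appended to row 1. P = [[2, 3, 4, 5]].
Insert 1: 1 bumps 2 from row 1; 2 starts row 2. P = [[1, 3, 4, 5], [2]].

So P = [[1, 3, 4, 5], [2]], Q = [[1, 2, 3, 4], [5]].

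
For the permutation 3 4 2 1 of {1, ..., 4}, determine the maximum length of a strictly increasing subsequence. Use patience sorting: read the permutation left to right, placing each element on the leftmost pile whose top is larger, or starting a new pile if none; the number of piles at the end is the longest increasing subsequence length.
2

3: new pile. tops = [3]
4: new pile. tops = [3, 4]
2: onto pile 1 (replacing 3). tops = [2, 4]
1: onto pile 1 (replacing 2). tops = [1, 4]

2 piles, so the longest increasing subsequence has length 2.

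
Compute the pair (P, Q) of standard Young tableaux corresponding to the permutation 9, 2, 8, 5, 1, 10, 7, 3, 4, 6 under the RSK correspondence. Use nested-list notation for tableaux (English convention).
P = [[1, 3, 4, 6], [2, 5, 7], [8, 10], [9]], Q = [[1, 3, 6, 10], [2, 7, 9], [4, 8], [5]]

Insert each entry of the permutation into P by Schensted row insertion, recording in Q the position of each new cell.

Insert 9: appended to row 1. P = [[9]].
Insert 2: 2 bumps 9 from row 1; 9 starts row 2. P = [[2], [9]].
Insert 8: appended to row 1. P = [[2, 8], [9]].
Insert 5: 5 bumps 8 from row 1; 8 bumps 9 from row 2; 9 starts row 3. P = [[2, 5], [8], [9]].
Insert 1: 1 bumps 2 from row 1; 2 bumps 8 from row 2; 8 bumps 9 from row 3; 9 starts row 4. P = [[1, 5], [2], [8], [9]].
Insert 10: appended to row 1. P = [[1, 5, 10], [2], [8], [9]].
Insert 7: 7 bumps 10 from row 1; 10 appends to row 2. P = [[1, 5, 7], [2, 10], [8], [9]].
Insert 3: 3 bumps 5 from row 1; 5 bumps 10 from row 2; 10 appends to row 3. P = [[1, 3, 7], [2, 5], [8, 10], [9]].
Insert 4: 4 bumps 7 from row 1; 7 appends to row 2. P = [[1, 3, 4], [2, 5, 7], [8, 10], [9]].
Insert 6: appended to row 1. P = [[1, 3, 4, 6], [2, 5, 7], [8, 10], [9]].

So P = [[1, 3, 4, 6], [2, 5, 7], [8, 10], [9]], Q = [[1, 3, 6, 10], [2, 7, 9], [4, 8], [5]].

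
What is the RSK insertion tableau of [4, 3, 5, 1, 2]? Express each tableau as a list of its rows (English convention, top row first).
P = [[1, 2], [3, 5], [4]]

Insert 4: appended to row 1. P = [[4]].
Insert 3: 3 bumps 4 from row 1; 4 starts row 2. P = [[3], [4]].
Insert 5: appended to row 1. P = [[3, 5], [4]].
Insert 1: 1 bumps 3 from row 1; 3 bumps 4 from row 2; 4 starts row 3. P = [[1, 5], [3], [4]].
Insert 2: 2 bumps 5 from row 1; 5 appends to row 2. P = [[1, 2], [3, 5], [4]].

So P = [[1, 2], [3, 5], [4]].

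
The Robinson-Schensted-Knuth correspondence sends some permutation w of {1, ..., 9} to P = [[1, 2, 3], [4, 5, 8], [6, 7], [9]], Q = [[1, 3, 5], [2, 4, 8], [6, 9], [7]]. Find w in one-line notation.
Reverse the RSK construction: for i from n down to 1, find the cell of Q containing i, remove the entry at that cell from P, and reverse-bump it up through P; the value ejected from row 1 is w(i).

Step i=9: Q has 9 at row 3, column 2; remove 7 from row 3 of P and reverse-bump: 7 enters row 2 and ejects 5; 5 enters row 1 and ejects 3. So w(9) = 3. P is now [[1, 2, 5], [4, 7, 8], [6], [9]].
Step i=8: Q has 8 at row 2, column 3; remove 8 from row 2 of P and reverse-bump: 8 enters row 1 and ejects 5. So w(8) = 5. P is now [[1, 2, 8], [4, 7], [6], [9]].
Step i=7: Q has 7 at row 4, column 1; remove 9 from row 4 of P and reverse-bump: 9 enters row 3 and ejects 6; 6 enters row 2 and ejects 4; 4 enters row 1 and ejects 2. So w(7) = 2. P is now [[1, 4, 8], [6, 7], [9]].
Step i=6: Q has 6 at row 3, column 1; remove 9 from row 3 of P and reverse-bump: 9 enters row 2 and ejects 7; 7 enters row 1 and ejects 4. So w(6) = 4. P is now [[1, 7, 8], [6, 9]].
Step i=5: Q has 5 at row 1, column 3; remove that cell from P, ejecting 8. So w(5) = 8. P is now [[1, 7], [6, 9]].
Step i=4: Q has 4 at row 2, column 2; remove 9 from row 2 of P and reverse-bump: 9 enters row 1 and ejects 7. So w(4) = 7. P is now [[1, 9], [6]].
Step i=3: Q has 3 at row 1, column 2; remove that cell from P, ejecting 9. So w(3) = 9. P is now [[1], [6]].
Step i=2: Q has 2 at row 2, column 1; remove 6 from row 2 of P and reverse-bump: 6 enters row 1 and ejects 1. So w(2) = 1. P is now [[6]].
Step i=1: Q has 1 at row 1, column 1; remove that cell from P, ejecting 6. So w(1) = 6. P is now [].

So w = 6 1 9 7 8 4 2 5 3.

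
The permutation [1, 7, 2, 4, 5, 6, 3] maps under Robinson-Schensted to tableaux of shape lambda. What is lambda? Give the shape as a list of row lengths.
[5, 1, 1]

Row-insert each entry into an empty tableau.

After inserting 1: P = [[1]].
After inserting 7: P = [[1, 7]].
After inserting 2: P = [[1, 2], [7]].
After inserting 4: P = [[1, 2, 4], [7]].
After inserting 5: P = [[1, 2, 4, 5], [7]].
After inserting 6: P = [[1, 2, 4, 5, 6], [7]].
After inserting 3: P = [[1, 2, 3, 5, 6], [4], [7]].

The final insertion tableau P = [[1, 2, 3, 5, 6], [4], [7]] has shape [5, 1, 1].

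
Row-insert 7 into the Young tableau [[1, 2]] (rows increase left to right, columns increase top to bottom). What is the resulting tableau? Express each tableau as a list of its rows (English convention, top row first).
[[1, 2, 7]]

7 is larger than every entry of row 1, so it is appended to row 1. The new tableau is [[1, 2, 7]].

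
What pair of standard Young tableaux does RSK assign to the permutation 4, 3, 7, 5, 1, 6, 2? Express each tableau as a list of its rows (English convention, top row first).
Insert each entry of the permutation into P by Schensted row insertion, recording in Q the position of each new cell.

Insert 4: appended to row 1. P = [[4]].
Insert 3: 3 bumps 4 from row 1; 4 starts row 2. P = [[3], [4]].
Insert 7: appended to row 1. P = [[3, 7], [4]].
Insert 5: 5 bumps 7 from row 1; 7 appends to row 2. P = [[3, 5], [4, 7]].
Insert 1: 1 bumps 3 from row 1; 3 bumps 4 from row 2; 4 starts row 3. P = [[1, 5], [3, 7], [4]].
Insert 6: appended to row 1. P = [[1, 5, 6], [3, 7], [4]].
Insert 2: 2 bumps 5 from row 1; 5 bumps 7 from row 2; 7 appends to row 3. P = [[1, 2, 6], [3, 5], [4, 7]].

So P = [[1, 2, 6], [3, 5], [4, 7]], Q = [[1, 3, 6], [2, 4], [5, 7]].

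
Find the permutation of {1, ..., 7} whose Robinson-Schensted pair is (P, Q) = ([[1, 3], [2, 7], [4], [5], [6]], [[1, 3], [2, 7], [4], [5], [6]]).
Reverse the RSK construction: for i from n down to 1, find the cell of Q containing i, remove the entry at that cell from P, and reverse-bump it up through P; the value ejected from row 1 is w(i).

Step i=7: Q has 7 at row 2, column 2; remove 7 from row 2 of P and reverse-bump: 7 enters row 1 and ejects 3. So w(7) = 3. P is now [[1, 7], [2], [4], [5], [6]].
Step i=6: Q has 6 at row 5, column 1; remove 6 from row 5 of P and reverse-bump: 6 enters row 4 and ejects 5; 5 enters row 3 and ejects 4; 4 enters row 2 and ejects 2; 2 enters row 1 and ejects 1. So w(6) = 1. P is now [[2, 7], [4], [5], [6]].
Step i=5: Q has 5 at row 4, column 1; remove 6 from row 4 of P and reverse-bump: 6 enters row 3 and ejects 5; 5 enters row 2 and ejects 4; 4 enters row 1 and ejects 2. So w(5) = 2. P is now [[4, 7], [5], [6]].
Step i=4: Q has 4 at row 3, column 1; remove 6 from row 3 of P and reverse-bump: 6 enters row 2 and ejects 5; 5 enters row 1 and ejects 4. So w(4) = 4. P is now [[5, 7], [6]].
Step i=3: Q has 3 at row 1, column 2; remove that cell from P, ejecting 7. So w(3) = 7. P is now [[5], [6]].
Step i=2: Q has 2 at row 2, column 1; remove 6 from row 2 of P and reverse-bump: 6 enters row 1 and ejects 5. So w(2) = 5. P is now [[6]].
Step i=1: Q has 1 at row 1, column 1; remove that cell from P, ejecting 6. So w(1) = 6. P is now [].

So w = 6 5 7 4 2 1 3.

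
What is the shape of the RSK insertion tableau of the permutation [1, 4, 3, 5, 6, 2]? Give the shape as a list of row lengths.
[4, 1, 1]

Row-insert each entry into an empty tableau.

After inserting 1: P = [[1]].
After inserting 4: P = [[1, 4]].
After inserting 3: P = [[1, 3], [4]].
After inserting 5: P = [[1, 3, 5], [4]].
After inserting 6: P = [[1, 3, 5, 6], [4]].
After inserting 2: P = [[1, 2, 5, 6], [3], [4]].

The final insertion tableau P = [[1, 2, 5, 6], [3], [4]] has shape [4, 1, 1].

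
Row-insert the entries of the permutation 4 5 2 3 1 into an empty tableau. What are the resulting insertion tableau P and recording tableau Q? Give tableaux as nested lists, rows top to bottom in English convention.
Insert each entry of the permutation into P by Schensted row insertion, recording in Q the position of each new cell.

Insert 4: appended to row 1. P = [[4]], Q = [[1]].
Insert 5: appended to row 1. P = [[4, 5]], Q = [[1, 2]].
Insert 2: 2 bumps 4 from row 1; 4 starts row 2. P = [[2, 5], [4]], Q = [[1, 2], [3]].
Insert 3: 3 bumps 5 from row 1; 5 appends to row 2. P = [[2, 3], [4, 5]], Q = [[1, 2], [3, 4]].
Insert 1: 1 bumps 2 from row 1; 2 bumps 4 from row 2; 4 starts row 3. P = [[1, 3], [2, 5], [4]], Q = [[1, 2], [3, 4], [5]].

So P = [[1, 3], [2, 5], [4]], Q = [[1, 2], [3, 4], [5]].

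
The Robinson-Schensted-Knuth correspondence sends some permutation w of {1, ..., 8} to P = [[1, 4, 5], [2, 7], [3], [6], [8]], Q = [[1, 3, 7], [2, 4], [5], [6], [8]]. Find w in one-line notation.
6 3 8 7 4 2 5 1

Reverse the RSK construction: for i from n down to 1, find the cell of Q containing i, remove the entry at that cell from P, and reverse-bump it up through P; the value ejected from row 1 is w(i).

Step i=8: Q has 8 at row 5, column 1; remove 8 from row 5 of P and reverse-bump: 8 enters row 4 and ejects 6; 6 enters row 3 and ejects 3; 3 enters row 2 and ejects 2; 2 enters row 1 and ejects 1. So w(8) = 1. P is now [[2, 4, 5], [3, 7], [6], [8]].
Step i=7: Q has 7 at row 1, column 3; remove that cell from P, ejecting 5. So w(7) = 5. P is now [[2, 4], [3, 7], [6], [8]].
Step i=6: Q has 6 at row 4, column 1; remove 8 from row 4 of P and reverse-bump: 8 enters row 3 and ejects 6; 6 enters row 2 and ejects 3; 3 enters row 1 and ejects 2. So w(6) = 2. P is now [[3, 4], [6, 7], [8]].
Step i=5: Q has 5 at row 3, column 1; remove 8 from row 3 of P and reverse-bump: 8 enters row 2 and ejects 7; 7 enters row 1 and ejects 4. So w(5) = 4. P is now [[3, 7], [6, 8]].
Step i=4: Q has 4 at row 2, column 2; remove 8 from row 2 of P and reverse-bump: 8 enters row 1 and ejects 7. So w(4) = 7. P is now [[3, 8], [6]].
Step i=3: Q has 3 at row 1, column 2; remove that cell from P, ejecting 8. So w(3) = 8. P is now [[3], [6]].
Step i=2: Q has 2 at row 2, column 1; remove 6 from row 2 of P and reverse-bump: 6 enters row 1 and ejects 3. So w(2) = 3. P is now [[6]].
Step i=1: Q has 1 at row 1, column 1; remove that cell from P, ejecting 6. So w(1) = 6. P is now [].

So w = 6 3 8 7 4 2 5 1.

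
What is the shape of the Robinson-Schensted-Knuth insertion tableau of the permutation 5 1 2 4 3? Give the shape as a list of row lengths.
[3, 1, 1]

RSK row insertion gives P = [[1, 2, 3], [4], [5]], which has shape [3, 1, 1].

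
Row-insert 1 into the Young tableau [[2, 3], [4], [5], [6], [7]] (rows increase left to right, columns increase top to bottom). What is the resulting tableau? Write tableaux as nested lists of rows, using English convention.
[[1, 3], [2], [4], [5], [6], [7]]

In row 1, 1 replaces 2 (the leftmost entry greater than 1); 2 is bumped to row 2. In row 2, 2 replaces 4 (the leftmost entry greater than 2); 4 is bumped to row 3. In row 3, 4 replaces 5 (the leftmost entry greater than 4); 5 is bumped to row 4. In row 4, 5 replaces 6 (the leftmost entry greater than 5); 6 is bumped to row 5. In row 5, 6 replaces 7 (the leftmost entry greater than 6); 7 is bumped to row 6. 7 starts a new row 6. The new tableau is [[1, 3], [2], [4], [5], [6], [7]].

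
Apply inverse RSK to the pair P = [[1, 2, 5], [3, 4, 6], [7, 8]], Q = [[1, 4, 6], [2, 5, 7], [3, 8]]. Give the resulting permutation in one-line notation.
Reverse the RSK construction: for i from n down to 1, find the cell of Q containing i, remove the entry at that cell from P, and reverse-bump it up through P; the value ejected from row 1 is w(i).

Step i=8: Q has 8 at row 3, column 2; remove 8 from row 3 of P and reverse-bump: 8 enters row 2 and ejects 6; 6 enters row 1 and ejects 5. So w(8) = 5. P is now [[1, 2, 6], [3, 4, 8], [7]].
Step i=7: Q has 7 at row 2, column 3; remove 8 from row 2 of P and reverse-bump: 8 enters row 1 and ejects 6. So w(7) = 6. P is now [[1, 2, 8], [3, 4], [7]].
Step i=6: Q has 6 at row 1, column 3; remove that cell from P, ejecting 8. So w(6) = 8. P is now [[1, 2], [3, 4], [7]].
Step i=5: Q has 5 at row 2, column 2; remove 4 from row 2 of P and reverse-bump: 4 enters row 1 and ejects 2. So w(5) = 2. P is now [[1, 4], [3], [7]].
Step i=4: Q has 4 at row 1, column 2; remove that cell from P, ejecting 4. So w(4) = 4. P is now [[1], [3], [7]].
Step i=3: Q has 3 at row 3, column 1; remove 7 from row 3 of P and reverse-bump: 7 enters row 2 and ejects 3; 3 enters row 1 and ejects 1. So w(3) = 1. P is now [[3], [7]].
Step i=2: Q has 2 at row 2, column 1; remove 7 from row 2 of P and reverse-bump: 7 enters row 1 and ejects 3. So w(2) = 3. P is now [[7]].
Step i=1: Q has 1 at row 1, column 1; remove that cell from P, ejecting 7. So w(1) = 7. P is now [].

So w = 7 3 1 4 2 8 6 5.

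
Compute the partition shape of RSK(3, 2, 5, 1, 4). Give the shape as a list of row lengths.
[2, 2, 1]

Row-insert each entry into an empty tableau.

After inserting 3: P = [[3]].
After inserting 2: P = [[2], [3]].
After inserting 5: P = [[2, 5], [3]].
After inserting 1: P = [[1, 5], [2], [3]].
After inserting 4: P = [[1, 4], [2, 5], [3]].

The final insertion tableau P = [[1, 4], [2, 5], [3]] has shape [2, 2, 1].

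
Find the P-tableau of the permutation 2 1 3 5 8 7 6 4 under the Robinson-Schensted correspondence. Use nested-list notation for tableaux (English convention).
Insert 2: appended to row 1. P = [[2]].
Insert 1: 1 bumps 2 from row 1; 2 starts row 2. P = [[1], [2]].
Insert 3: appended to row 1. P = [[1, 3], [2]].
Insert 5: appended to row 1. P = [[1, 3, 5], [2]].
Insert 8: appended to row 1. P = [[1, 3, 5, 8], [2]].
Insert 7: 7 bumps 8 from row 1; 8 appends to row 2. P = [[1, 3, 5, 7], [2, 8]].
Insert 6: 6 bumps 7 from row 1; 7 bumps 8 from row 2; 8 starts row 3. P = [[1, 3, 5, 6], [2, 7], [8]].
Insert 4: 4 bumps 5 from row 1; 5 bumps 7 from row 2; 7 bumps 8 from row 3; 8 starts row 4. P = [[1, 3, 4, 6], [2, 5], [7], [8]].

So P = [[1, 3, 4, 6], [2, 5], [7], [8]].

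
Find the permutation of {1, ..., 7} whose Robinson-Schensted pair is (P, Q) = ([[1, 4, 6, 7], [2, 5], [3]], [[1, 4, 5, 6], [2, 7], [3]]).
Reverse the RSK construction: for i from n down to 1, find the cell of Q containing i, remove the entry at that cell from P, and reverse-bump it up through P; the value ejected from row 1 is w(i).

Step i=7: Q has 7 at row 2, column 2; remove 5 from row 2 of P and reverse-bump: 5 enters row 1 and ejects 4. So w(7) = 4. P is now [[1, 5, 6, 7], [2], [3]].
Step i=6: Q has 6 at row 1, column 4; remove that cell from P, ejecting 7. So w(6) = 7. P is now [[1, 5, 6], [2], [3]].
Step i=5: Q has 5 at row 1, column 3; remove that cell from P, ejecting 6. So w(5) = 6. P is now [[1, 5], [2], [3]].
Step i=4: Q has 4 at row 1, column 2; remove that cell from P, ejecting 5. So w(4) = 5. P is now [[1], [2], [3]].
Step i=3: Q has 3 at row 3, column 1; remove 3 from row 3 of P and reverse-bump: 3 enters row 2 and ejects 2; 2 enters row 1 and ejects 1. So w(3) = 1. P is now [[2], [3]].
Step i=2: Q has 2 at row 2, column 1; remove 3 from row 2 of P and reverse-bump: 3 enters row 1 and ejects 2. So w(2) = 2. P is now [[3]].
Step i=1: Q has 1 at row 1, column 1; remove that cell from P, ejecting 3. So w(1) = 3. P is now [].

So w = 3 2 1 5 6 7 4.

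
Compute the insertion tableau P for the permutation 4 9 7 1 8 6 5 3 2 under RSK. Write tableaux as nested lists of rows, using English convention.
After inserting 4: P = [[4]].
After inserting 9: P = [[4, 9]].
After inserting 7: P = [[4, 7], [9]].
After inserting 1: P = [[1, 7], [4], [9]].
After inserting 8: P = [[1, 7, 8], [4], [9]].
After inserting 6: P = [[1, 6, 8], [4, 7], [9]].
After inserting 5: P = [[1, 5, 8], [4, 6], [7], [9]].
After inserting 3: P = [[1, 3, 8], [4, 5], [6], [7], [9]].
After inserting 2: P = [[1, 2, 8], [3, 5], [4], [6], [7], [9]].

So P = [[1, 2, 8], [3, 5], [4], [6], [7], [9]].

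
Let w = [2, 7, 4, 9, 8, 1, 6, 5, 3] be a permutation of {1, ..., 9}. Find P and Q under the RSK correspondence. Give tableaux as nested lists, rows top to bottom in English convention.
Insert each entry of the permutation into P by Schensted row insertion, recording in Q the position of each new cell.

Insert 2: appended to row 1. P = [[2]].
Insert 7: appended to row 1. P = [[2, 7]].
Insert 4: 4 bumps 7 from row 1; 7 starts row 2. P = [[2, 4], [7]].
Insert 9: appended to row 1. P = [[2, 4, 9], [7]].
Insert 8: 8 bumps 9 from row 1; 9 appends to row 2. P = [[2, 4, 8], [7, 9]].
Insert 1: 1 bumps 2 from row 1; 2 bumps 7 from row 2; 7 starts row 3. P = [[1, 4, 8], [2, 9], [7]].
Insert 6: 6 bumps 8 from row 1; 8 bumps 9 from row 2; 9 appends to row 3. P = [[1, 4, 6], [2, 8], [7, 9]].
Insert 5: 5 bumps 6 from row 1; 6 bumps 8 from row 2; 8 bumps 9 from row 3; 9 starts row 4. P = [[1, 4, 5], [2, 6], [7, 8], [9]].
Insert 3: 3 bumps 4 from row 1; 4 bumps 6 from row 2; 6 bumps 7 from row 3; 7 bumps 9 from row 4; 9 starts row 5. P = [[1, 3, 5], [2, 4], [6, 8], [7], [9]].

So P = [[1, 3, 5], [2, 4], [6, 8], [7], [9]], Q = [[1, 2, 4], [3, 5], [6, 7], [8], [9]].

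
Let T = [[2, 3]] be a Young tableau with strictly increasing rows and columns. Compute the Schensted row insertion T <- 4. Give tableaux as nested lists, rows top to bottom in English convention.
4 is larger than every entry of row 1, so it is appended to row 1. The new tableau is [[2, 3, 4]].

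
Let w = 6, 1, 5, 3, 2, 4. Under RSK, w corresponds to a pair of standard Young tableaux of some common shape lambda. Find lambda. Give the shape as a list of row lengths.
[3, 1, 1, 1]

Row-insert each entry into an empty tableau.

After inserting 6: P = [[6]].
After inserting 1: P = [[1], [6]].
After inserting 5: P = [[1, 5], [6]].
After inserting 3: P = [[1, 3], [5], [6]].
After inserting 2: P = [[1, 2], [3], [5], [6]].
After inserting 4: P = [[1, 2, 4], [3], [5], [6]].

The final insertion tableau P = [[1, 2, 4], [3], [5], [6]] has shape [3, 1, 1, 1].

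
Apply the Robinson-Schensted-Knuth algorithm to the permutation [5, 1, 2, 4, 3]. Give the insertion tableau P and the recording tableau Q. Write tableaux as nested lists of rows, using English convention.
Insert each entry of the permutation into P by Schensted row insertion, recording in Q the position of each new cell.

After inserting 5: P = [[5]].
After inserting 1: P = [[1], [5]].
After inserting 2: P = [[1, 2], [5]].
After inserting 4: P = [[1, 2, 4], [5]].
After inserting 3: P = [[1, 2, 3], [4], [5]].

So P = [[1, 2, 3], [4], [5]], Q = [[1, 3, 4], [2], [5]].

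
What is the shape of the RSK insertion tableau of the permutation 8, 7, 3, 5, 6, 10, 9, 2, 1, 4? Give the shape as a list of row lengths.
Row-insert each entry into an empty tableau.

After inserting 8: P = [[8]].
After inserting 7: P = [[7], [8]].
After inserting 3: P = [[3], [7], [8]].
After inserting 5: P = [[3, 5], [7], [8]].
After inserting 6: P = [[3, 5, 6], [7], [8]].
After inserting 10: P = [[3, 5, 6, 10], [7], [8]].
After inserting 9: P = [[3, 5, 6, 9], [7, 10], [8]].
After inserting 2: P = [[2, 5, 6, 9], [3, 10], [7], [8]].
After inserting 1: P = [[1, 5, 6, 9], [2, 10], [3], [7], [8]].
After inserting 4: P = [[1, 4, 6, 9], [2, 5], [3, 10], [7], [8]].

The final insertion tableau P = [[1, 4, 6, 9], [2, 5], [3, 10], [7], [8]] has shape [4, 2, 2, 1, 1].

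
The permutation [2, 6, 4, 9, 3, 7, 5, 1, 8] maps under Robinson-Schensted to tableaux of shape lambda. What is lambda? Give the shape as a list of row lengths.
Row-insert each entry into an empty tableau.

After inserting 2: P = [[2]].
After inserting 6: P = [[2, 6]].
After inserting 4: P = [[2, 4], [6]].
After inserting 9: P = [[2, 4, 9], [6]].
After inserting 3: P = [[2, 3, 9], [4], [6]].
After inserting 7: P = [[2, 3, 7], [4, 9], [6]].
After inserting 5: P = [[2, 3, 5], [4, 7], [6, 9]].
After inserting 1: P = [[1, 3, 5], [2, 7], [4, 9], [6]].
After inserting 8: P = [[1, 3, 5, 8], [2, 7], [4, 9], [6]].

The final insertion tableau P = [[1, 3, 5, 8], [2, 7], [4, 9], [6]] has shape [4, 2, 2, 1].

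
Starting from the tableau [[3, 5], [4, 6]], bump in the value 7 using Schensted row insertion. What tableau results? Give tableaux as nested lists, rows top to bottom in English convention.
7 is larger than every entry of row 1, so it is appended to row 1. The new tableau is [[3, 5, 7], [4, 6]].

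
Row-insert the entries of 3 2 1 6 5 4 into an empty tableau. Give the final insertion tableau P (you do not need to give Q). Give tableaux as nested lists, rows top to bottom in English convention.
After inserting 3: P = [[3]].
After inserting 2: P = [[2], [3]].
After inserting 1: P = [[1], [2], [3]].
After inserting 6: P = [[1, 6], [2], [3]].
After inserting 5: P = [[1, 5], [2, 6], [3]].
After inserting 4: P = [[1, 4], [2, 5], [3, 6]].

So P = [[1, 4], [2, 5], [3, 6]].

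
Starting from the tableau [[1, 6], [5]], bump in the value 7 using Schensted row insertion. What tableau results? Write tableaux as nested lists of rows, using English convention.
7 is larger than every entry of row 1, so it is appended to row 1. The new tableau is [[1, 6, 7], [5]].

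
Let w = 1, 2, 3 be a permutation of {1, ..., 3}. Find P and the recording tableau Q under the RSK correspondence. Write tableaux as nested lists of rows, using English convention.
P = [[1, 2, 3]], Q = [[1, 2, 3]]

Insert each entry of the permutation into P by Schensted row insertion, recording in Q the position of each new cell.

After inserting 1: P = [[1]].
After inserting 2: P = [[1, 2]].
After inserting 3: P = [[1, 2, 3]].

So P = [[1, 2, 3]], Q = [[1, 2, 3]].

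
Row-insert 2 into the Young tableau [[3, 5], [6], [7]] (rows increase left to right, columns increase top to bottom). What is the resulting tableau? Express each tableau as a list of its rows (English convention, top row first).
[[2, 5], [3], [6], [7]]

In row 1, 2 replaces 3 (the leftmost entry greater than 2); 3 is bumped to row 2. In row 2, 3 replaces 6 (the leftmost entry greater than 3); 6 is bumped to row 3. In row 3, 6 replaces 7 (the leftmost entry greater than 6); 7 is bumped to row 4. 7 starts a new row 4. The new tableau is [[2, 5], [3], [6], [7]].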